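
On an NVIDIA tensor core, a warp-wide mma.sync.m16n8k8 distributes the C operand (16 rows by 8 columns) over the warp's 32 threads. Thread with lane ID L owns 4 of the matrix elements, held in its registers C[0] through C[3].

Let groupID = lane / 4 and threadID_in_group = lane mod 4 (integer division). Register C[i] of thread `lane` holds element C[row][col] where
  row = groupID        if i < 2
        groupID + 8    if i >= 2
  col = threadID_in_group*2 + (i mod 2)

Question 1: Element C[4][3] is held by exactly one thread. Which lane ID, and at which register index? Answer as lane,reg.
17,1

r=4→G=4,rhi=0  c=3→T=1,p=1
L=4*4+1=17  i=0*2+1=1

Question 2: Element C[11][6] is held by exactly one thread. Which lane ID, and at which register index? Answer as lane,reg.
r: 11->gid=3,r8=1  c: 6->tid=3,i&1=0
L=3*4+3=15  i=1*2+0=2

15,2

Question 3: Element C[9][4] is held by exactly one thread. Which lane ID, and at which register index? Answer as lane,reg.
r=9→G=1,rhi=1  c=4→T=2,p=0
L=1*4+2=6  i=1*2+0=2

6,2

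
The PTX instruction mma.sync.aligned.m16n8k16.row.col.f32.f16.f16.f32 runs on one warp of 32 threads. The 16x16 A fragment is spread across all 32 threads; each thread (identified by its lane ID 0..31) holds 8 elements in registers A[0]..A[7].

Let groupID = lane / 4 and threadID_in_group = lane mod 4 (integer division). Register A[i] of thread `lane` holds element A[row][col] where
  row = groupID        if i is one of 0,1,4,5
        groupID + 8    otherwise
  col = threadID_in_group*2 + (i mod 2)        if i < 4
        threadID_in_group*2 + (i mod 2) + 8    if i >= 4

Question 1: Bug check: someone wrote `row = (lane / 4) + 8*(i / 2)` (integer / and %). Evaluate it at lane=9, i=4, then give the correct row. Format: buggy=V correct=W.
buggy=18 correct=2

`(lane / 4) + 8*(i / 2)`[9,4]⇒18
lane 9: gr=2 (9/4), th=1 (9%4)
i=4: r=2+0=2, c=1*2+0+8=10
row: 18 vs 2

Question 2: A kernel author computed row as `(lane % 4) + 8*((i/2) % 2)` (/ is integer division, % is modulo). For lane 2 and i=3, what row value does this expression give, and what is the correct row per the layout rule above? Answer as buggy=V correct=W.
buggy=10 correct=8

`(lane % 4) + 8*((i/2) % 2)`[2,3]->10
lane 2: gid=0 (2/4), tid=2 (2%4)
i=3: r=0+8=8, c=2*2+1+0=5
row: 10 vs 8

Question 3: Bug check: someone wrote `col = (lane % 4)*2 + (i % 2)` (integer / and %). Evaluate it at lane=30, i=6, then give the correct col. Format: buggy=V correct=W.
`(lane % 4)*2 + (i % 2)`[30,6]->4
lane 30->30/4=7, 30 mod 4=2
i=6  r:7+8->15  c:2·2+0+8->12
col: 4 vs 12

buggy=4 correct=12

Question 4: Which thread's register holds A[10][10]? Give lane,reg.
r=10→G=2,rhi=1  c=10→chi=1,T=1,p=0
L=2*4+1=9  i=1*4+1*2+0=6

9,6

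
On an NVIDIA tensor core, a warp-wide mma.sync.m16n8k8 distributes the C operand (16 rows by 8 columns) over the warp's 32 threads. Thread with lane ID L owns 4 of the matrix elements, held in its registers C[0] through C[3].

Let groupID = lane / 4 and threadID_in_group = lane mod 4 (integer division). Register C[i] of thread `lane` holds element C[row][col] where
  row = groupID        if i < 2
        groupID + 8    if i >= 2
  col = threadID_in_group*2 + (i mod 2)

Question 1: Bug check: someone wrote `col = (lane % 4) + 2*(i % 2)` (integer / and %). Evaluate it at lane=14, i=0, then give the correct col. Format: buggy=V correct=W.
`(lane % 4) + 2*(i % 2)`[14,0]=>2
L=14=>grp=14>>2=3, tig=14&3=2
[0]=>row 3+0=3  col 2·2+0=4
col: 2 vs 4

buggy=2 correct=4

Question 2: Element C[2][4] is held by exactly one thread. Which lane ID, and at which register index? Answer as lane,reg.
r=2→G=2,rhi=0  c=4→T=2,p=0
L=2*4+2=10  i=0*2+0=0

10,0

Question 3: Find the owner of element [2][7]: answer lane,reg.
r:2=>grp=2,rB=0  c:7=>tig=3,lo=1
L=2*4+3=11  i=0*2+1=1

11,1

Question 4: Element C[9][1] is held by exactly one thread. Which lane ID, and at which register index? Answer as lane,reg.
4,3

r:9=>grp=1,rB=1  c:1=>tig=0,lo=1
L=1*4+0=4  i=1*2+1=3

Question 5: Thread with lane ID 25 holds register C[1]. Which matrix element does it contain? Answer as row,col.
6,3

L=25->gid=25>>2=6, tid=25&3=1
[1]->row 6+0=6  col 1·2+1=3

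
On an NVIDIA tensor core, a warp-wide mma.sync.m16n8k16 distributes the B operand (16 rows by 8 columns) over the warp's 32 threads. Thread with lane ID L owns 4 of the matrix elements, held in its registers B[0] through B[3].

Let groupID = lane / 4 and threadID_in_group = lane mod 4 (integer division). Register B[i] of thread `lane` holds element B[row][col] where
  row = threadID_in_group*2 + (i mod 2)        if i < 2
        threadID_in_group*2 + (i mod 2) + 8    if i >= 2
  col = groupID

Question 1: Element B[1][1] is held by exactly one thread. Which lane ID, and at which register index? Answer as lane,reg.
4,1

c=1⇒gr=1  r=1⇒Rb=0,th=0,odd=1
L=1*4+0=4  i=0*2+1=1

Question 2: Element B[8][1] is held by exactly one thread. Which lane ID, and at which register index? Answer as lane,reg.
4,2

c=1->g=1  r=8->rb=1,t=0,b0=0
L=1*4+0=4  i=1*2+0=2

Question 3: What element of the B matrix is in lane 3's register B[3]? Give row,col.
15,0

3: g=0,t=3
[3] (3*2+1+8,0) = (15,0)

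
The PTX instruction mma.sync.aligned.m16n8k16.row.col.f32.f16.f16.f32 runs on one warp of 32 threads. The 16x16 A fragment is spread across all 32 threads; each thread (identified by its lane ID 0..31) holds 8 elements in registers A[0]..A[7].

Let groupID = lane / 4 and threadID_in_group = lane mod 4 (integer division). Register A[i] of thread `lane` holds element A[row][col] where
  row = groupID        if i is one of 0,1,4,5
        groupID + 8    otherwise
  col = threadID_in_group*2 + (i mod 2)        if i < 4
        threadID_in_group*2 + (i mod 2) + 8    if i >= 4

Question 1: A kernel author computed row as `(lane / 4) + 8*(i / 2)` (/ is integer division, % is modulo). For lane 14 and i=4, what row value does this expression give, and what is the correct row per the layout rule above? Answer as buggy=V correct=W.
`(lane / 4) + 8*(i / 2)`[14,4]->19
lane 14->14/4=3, 14 mod 4=2
i=4  r:3+0->3  c:2·2+0+8->12
row: 19 vs 3

buggy=19 correct=3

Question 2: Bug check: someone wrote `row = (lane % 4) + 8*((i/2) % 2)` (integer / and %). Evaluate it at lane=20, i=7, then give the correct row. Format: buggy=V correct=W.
`(lane % 4) + 8*((i/2) % 2)`[20,7]=>8
L=20=>grp=20>>2=5, tig=20&3=0
[7]=>row 5+8=13  col 0·2+1+8=9
row: 8 vs 13

buggy=8 correct=13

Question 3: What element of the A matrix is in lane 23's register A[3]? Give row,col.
L=23→G=23>>2=5, T=23&3=3
[3]→row 5+8=13  col 3·2+1+0=7

13,7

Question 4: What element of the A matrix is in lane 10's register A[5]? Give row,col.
2,13

lane 10->10/4=2, 10 mod 4=2
i=5  r:2+0->2  c:2·2+1+8->13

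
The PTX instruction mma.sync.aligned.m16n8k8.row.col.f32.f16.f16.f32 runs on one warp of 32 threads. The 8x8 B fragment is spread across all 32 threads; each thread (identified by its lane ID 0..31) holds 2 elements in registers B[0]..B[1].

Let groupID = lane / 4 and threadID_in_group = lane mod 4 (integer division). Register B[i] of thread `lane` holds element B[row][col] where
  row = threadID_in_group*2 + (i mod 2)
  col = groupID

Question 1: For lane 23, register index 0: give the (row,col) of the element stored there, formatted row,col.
6,5

lane 23: gid=5 (23/4), tid=3 (23%4)
i=0: r=3*2+0=6, c=gid=5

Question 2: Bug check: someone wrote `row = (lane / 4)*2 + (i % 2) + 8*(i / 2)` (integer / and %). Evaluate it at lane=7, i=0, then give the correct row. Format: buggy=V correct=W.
buggy=2 correct=6

`(lane / 4)*2 + (i % 2) + 8*(i / 2)`[7,0]=>2
7: grp=1,tig=3
[0] (3*2+0,1) = (6,1)
row: 2 vs 6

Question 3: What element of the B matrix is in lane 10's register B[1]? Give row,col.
5,2

lane 10=>10/4=2, 10 mod 4=2
i=1  r:2·2+1=>5  c:2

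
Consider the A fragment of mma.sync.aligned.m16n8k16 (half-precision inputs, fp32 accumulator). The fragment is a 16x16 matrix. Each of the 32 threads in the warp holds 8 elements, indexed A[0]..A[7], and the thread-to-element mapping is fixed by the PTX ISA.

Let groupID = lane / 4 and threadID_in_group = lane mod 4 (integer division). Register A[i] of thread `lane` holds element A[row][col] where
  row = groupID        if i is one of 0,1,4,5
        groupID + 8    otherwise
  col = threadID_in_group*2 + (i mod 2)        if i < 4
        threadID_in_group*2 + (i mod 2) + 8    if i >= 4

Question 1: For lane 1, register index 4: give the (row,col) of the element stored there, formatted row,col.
1: G=0,T=1
[4] (0+0,1*2+0+8) = (0,10)

0,10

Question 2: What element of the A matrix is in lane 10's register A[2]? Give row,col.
L=10=>grp=10>>2=2, tig=10&3=2
[2]=>row 2+8=10  col 2·2+0+0=4

10,4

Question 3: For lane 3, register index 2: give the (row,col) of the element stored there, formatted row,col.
lane 3⇒3/4=0, 3 mod 4=3
i=2  r:0+8⇒8  c:2·3+0+0⇒6

8,6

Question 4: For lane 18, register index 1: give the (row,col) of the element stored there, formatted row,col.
lane 18: gid=4 (18/4), tid=2 (18%4)
i=1: r=4+0=4, c=2*2+1+0=5

4,5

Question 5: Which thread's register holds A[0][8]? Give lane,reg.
0,4

r=0→G=0,rhi=0  c=8→chi=1,T=0,p=0
L=0*4+0=0  i=1*4+0*2+0=4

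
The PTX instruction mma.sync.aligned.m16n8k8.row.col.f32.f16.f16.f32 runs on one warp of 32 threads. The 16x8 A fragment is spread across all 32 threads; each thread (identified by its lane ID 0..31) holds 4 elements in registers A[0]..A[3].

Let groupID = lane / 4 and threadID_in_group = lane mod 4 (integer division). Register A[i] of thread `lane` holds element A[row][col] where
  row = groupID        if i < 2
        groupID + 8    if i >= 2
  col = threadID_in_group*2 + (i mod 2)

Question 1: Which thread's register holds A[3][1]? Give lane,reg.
r=3⇒gr=3,Rb=0  c=1⇒th=0,odd=1
L=3*4+0=12  i=0*2+1=1

12,1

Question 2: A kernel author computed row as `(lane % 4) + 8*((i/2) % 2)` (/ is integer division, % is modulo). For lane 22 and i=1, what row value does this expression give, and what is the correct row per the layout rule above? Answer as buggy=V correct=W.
`(lane % 4) + 8*((i/2) % 2)`[22,1]⇒2
lane 22⇒22/4=5, 22 mod 4=2
i=1  r:5+0⇒5  c:2·2+1⇒5
row: 2 vs 5

buggy=2 correct=5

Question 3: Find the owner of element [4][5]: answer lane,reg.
18,1

r: 4->gid=4,r8=0  c: 5->tid=2,i&1=1
L=4*4+2=18  i=0*2+1=1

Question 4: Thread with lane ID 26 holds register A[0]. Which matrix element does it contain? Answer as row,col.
lane 26: G=6 (26/4), T=2 (26%4)
i=0: r=6+0=6, c=2*2+0=4

6,4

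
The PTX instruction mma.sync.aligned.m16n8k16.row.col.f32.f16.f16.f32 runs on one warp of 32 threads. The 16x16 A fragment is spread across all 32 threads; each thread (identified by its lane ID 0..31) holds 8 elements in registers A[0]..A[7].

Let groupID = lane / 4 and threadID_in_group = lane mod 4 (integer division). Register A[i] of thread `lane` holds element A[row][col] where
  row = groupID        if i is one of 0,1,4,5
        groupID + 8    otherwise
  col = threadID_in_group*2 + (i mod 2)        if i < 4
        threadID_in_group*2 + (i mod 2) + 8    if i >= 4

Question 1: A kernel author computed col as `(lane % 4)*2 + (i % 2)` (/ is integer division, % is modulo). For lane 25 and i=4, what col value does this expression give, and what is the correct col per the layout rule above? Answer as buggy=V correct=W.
`(lane % 4)*2 + (i % 2)`[25,4]=>2
25: grp=6,tig=1
[4] (6+0,1*2+0+8) = (6,10)
col: 2 vs 10

buggy=2 correct=10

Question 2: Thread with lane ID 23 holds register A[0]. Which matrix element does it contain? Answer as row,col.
lane 23: g=5 (23/4), t=3 (23%4)
i=0: r=5+0=5, c=3*2+0+0=6

5,6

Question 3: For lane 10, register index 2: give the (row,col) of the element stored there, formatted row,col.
10,4

L=10⇒gr=10>>2=2, th=10&3=2
[2]⇒row 2+8=10  col 2·2+0+0=4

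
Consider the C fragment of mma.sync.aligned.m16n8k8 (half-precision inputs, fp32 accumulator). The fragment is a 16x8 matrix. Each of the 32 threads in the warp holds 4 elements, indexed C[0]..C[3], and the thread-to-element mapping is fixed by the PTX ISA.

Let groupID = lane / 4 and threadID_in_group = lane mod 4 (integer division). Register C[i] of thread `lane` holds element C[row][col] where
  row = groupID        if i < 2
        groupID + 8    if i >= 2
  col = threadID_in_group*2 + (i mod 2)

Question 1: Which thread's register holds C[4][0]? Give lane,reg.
r=4⇒gr=4,Rb=0  c=0⇒th=0,odd=0
L=4*4+0=16  i=0*2+0=0

16,0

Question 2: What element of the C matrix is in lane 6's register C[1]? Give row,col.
lane 6: G=1 (6/4), T=2 (6%4)
i=1: r=1+0=1, c=2*2+1=5

1,5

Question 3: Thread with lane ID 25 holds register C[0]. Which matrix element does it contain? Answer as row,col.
6,2

lane 25: gr=6 (25/4), th=1 (25%4)
i=0: r=6+0=6, c=1*2+0=2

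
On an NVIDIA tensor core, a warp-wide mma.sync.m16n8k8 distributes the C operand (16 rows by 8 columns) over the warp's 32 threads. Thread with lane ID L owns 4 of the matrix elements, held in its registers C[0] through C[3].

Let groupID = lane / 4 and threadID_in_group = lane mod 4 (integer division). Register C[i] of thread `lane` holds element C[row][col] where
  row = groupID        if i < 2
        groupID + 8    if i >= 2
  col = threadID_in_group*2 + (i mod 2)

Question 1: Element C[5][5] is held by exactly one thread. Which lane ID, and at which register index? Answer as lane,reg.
22,1

r=5→G=5,rhi=0  c=5→T=2,p=1
L=5*4+2=22  i=0*2+1=1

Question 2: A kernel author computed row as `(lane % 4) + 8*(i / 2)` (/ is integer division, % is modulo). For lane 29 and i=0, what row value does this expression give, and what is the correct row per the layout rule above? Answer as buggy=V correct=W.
buggy=1 correct=7

`(lane % 4) + 8*(i / 2)`[29,0]=>1
29: grp=7,tig=1
[0] (7+0,1*2+0) = (7,2)
row: 1 vs 7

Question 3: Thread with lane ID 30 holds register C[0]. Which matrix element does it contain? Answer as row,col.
30: gr=7,th=2
[0] (7+0,2*2+0) = (7,4)

7,4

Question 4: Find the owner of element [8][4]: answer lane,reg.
r:8=>grp=0,rB=1  c:4=>tig=2,lo=0
L=0*4+2=2  i=1*2+0=2

2,2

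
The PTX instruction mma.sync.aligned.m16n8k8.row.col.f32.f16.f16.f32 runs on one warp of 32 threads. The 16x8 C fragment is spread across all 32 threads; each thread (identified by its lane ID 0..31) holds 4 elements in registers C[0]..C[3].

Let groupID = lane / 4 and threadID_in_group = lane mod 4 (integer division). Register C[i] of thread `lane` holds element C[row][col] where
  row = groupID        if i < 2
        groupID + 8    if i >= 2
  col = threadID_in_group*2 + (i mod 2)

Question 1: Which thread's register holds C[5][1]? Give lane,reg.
r=5→G=5,rhi=0  c=1→T=0,p=1
L=5*4+0=20  i=0*2+1=1

20,1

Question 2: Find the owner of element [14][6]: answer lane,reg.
27,2

r:14=>grp=6,rB=1  c:6=>tig=3,lo=0
L=6*4+3=27  i=1*2+0=2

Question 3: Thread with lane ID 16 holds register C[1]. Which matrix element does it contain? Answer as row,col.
4,1

16: gid=4,tid=0
[1] (4+0,0*2+1) = (4,1)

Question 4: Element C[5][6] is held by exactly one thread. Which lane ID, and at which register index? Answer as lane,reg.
23,0

r: 5->gid=5,r8=0  c: 6->tid=3,i&1=0
L=5*4+3=23  i=0*2+0=0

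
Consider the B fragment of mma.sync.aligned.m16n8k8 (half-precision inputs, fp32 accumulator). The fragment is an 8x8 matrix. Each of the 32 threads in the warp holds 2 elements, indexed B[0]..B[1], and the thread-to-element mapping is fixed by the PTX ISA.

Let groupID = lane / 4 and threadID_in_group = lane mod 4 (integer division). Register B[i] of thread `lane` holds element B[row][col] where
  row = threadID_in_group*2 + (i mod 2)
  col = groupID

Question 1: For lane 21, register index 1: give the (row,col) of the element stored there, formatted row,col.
3,5

21: g=5,t=1
[1] (1*2+1,5) = (3,5)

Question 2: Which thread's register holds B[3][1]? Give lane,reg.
c:1=>grp=1  r:3=>tig=1,lo=1
L=1*4+1=5  i=1=1

5,1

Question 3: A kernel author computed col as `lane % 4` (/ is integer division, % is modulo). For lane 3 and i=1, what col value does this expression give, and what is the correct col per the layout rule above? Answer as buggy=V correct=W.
buggy=3 correct=0

`lane % 4`[3,1]=>3
lane 3: grp=0 (3/4), tig=3 (3%4)
i=1: r=3*2+1=7, c=grp=0
col: 3 vs 0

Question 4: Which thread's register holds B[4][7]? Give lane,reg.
30,0

c:7=>grp=7  r:4=>tig=2,lo=0
L=7*4+2=30  i=0=0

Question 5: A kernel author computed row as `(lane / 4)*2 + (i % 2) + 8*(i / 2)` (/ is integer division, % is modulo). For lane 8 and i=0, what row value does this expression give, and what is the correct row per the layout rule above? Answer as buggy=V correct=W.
`(lane / 4)*2 + (i % 2) + 8*(i / 2)`[8,0]⇒4
lane 8⇒8/4=2, 8 mod 4=0
i=0  r:2·0+0⇒0  c:2
row: 4 vs 0

buggy=4 correct=0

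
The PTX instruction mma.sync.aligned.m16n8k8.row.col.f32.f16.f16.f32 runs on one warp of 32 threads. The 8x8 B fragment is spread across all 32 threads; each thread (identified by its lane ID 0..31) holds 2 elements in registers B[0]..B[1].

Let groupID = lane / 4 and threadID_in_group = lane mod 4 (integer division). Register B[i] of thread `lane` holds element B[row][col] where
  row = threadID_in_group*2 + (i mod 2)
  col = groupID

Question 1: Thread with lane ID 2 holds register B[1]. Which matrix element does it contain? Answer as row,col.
5,0

2: G=0,T=2
[1] (2*2+1,0) = (5,0)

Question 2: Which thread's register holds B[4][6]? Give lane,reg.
26,0

c=6→G=6  r=4→T=2,p=0
L=6*4+2=26  i=0=0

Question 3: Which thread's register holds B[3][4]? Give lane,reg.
c=4->g=4  r=3->t=1,b0=1
L=4*4+1=17  i=1=1

17,1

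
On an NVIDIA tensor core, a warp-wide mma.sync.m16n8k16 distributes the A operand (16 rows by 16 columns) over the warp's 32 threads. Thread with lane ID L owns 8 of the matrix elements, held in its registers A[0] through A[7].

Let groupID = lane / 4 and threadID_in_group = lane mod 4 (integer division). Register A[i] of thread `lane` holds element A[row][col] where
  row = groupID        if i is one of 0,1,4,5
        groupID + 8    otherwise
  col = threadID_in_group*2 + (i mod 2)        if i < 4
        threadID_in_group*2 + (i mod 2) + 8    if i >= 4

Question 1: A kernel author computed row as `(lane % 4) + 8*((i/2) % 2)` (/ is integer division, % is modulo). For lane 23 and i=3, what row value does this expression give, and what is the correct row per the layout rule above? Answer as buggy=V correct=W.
`(lane % 4) + 8*((i/2) % 2)`[23,3]⇒11
L=23⇒gr=23>>2=5, th=23&3=3
[3]⇒row 5+8=13  col 3·2+1+0=7
row: 11 vs 13

buggy=11 correct=13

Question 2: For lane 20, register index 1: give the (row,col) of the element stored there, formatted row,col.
lane 20->20/4=5, 20 mod 4=0
i=1  r:5+0->5  c:2·0+1+0->1

5,1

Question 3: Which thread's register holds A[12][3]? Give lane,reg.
17,3

r: 12->gid=4,r8=1  c: 3->c8=0,tid=1,i&1=1
L=4*4+1=17  i=0*4+1*2+1=3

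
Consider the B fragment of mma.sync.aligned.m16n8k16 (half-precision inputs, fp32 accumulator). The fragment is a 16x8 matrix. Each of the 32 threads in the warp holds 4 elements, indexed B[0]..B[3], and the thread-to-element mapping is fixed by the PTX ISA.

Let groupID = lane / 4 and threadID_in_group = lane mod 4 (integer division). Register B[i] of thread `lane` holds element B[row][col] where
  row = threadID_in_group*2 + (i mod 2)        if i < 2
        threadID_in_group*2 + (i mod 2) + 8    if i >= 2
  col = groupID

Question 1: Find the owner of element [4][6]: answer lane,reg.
26,0

c=6⇒gr=6  r=4⇒Rb=0,th=2,odd=0
L=6*4+2=26  i=0*2+0=0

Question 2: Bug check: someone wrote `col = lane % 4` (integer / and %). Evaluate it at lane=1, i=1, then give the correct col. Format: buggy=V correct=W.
buggy=1 correct=0

`lane % 4`[1,1]->1
L=1->gid=1>>2=0, tid=1&3=1
[1]->row 1·2+1+0=3  col gid=0
col: 1 vs 0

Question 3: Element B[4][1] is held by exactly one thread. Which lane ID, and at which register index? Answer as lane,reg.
6,0

c=1→G=1  r=4→rhi=0,T=2,p=0
L=1*4+2=6  i=0*2+0=0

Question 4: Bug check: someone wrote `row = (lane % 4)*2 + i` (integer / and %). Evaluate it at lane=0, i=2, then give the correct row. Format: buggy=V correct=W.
`(lane % 4)*2 + i`[0,2]→2
lane 0→0/4=0, 0 mod 4=0
i=2  r:2·0+0+8→8  c:0
row: 2 vs 8

buggy=2 correct=8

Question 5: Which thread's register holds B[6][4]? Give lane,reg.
19,0

c=4->g=4  r=6->rb=0,t=3,b0=0
L=4*4+3=19  i=0*2+0=0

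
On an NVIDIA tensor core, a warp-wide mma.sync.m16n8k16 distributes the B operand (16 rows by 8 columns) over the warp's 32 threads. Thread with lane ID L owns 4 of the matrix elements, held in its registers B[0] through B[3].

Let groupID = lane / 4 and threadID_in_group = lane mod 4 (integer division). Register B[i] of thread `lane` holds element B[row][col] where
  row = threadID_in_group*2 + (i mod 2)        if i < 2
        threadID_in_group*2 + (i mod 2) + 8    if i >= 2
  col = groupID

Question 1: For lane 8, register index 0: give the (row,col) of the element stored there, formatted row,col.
0,2

lane 8: grp=2 (8/4), tig=0 (8%4)
i=0: r=0*2+0+0=0, c=grp=2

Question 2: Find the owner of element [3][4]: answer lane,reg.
17,1

c:4=>grp=4  r:3=>rB=0,tig=1,lo=1
L=4*4+1=17  i=0*2+1=1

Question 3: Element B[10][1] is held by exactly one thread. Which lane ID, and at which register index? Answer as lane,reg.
5,2

c: 1->gid=1  r: 10->r8=1,tid=1,i&1=0
L=1*4+1=5  i=1*2+0=2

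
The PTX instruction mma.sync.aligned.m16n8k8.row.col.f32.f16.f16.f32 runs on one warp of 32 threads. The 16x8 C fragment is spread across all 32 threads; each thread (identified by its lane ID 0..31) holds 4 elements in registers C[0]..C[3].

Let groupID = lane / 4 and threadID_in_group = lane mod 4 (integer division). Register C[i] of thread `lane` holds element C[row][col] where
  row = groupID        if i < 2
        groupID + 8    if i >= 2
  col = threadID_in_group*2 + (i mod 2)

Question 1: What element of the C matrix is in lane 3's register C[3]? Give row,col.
8,7

L=3=>grp=3>>2=0, tig=3&3=3
[3]=>row 0+8=8  col 3·2+1=7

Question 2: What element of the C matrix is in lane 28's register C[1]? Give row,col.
7,1

L=28=>grp=28>>2=7, tig=28&3=0
[1]=>row 7+0=7  col 0·2+1=1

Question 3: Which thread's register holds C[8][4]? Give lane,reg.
2,2

r=8→G=0,rhi=1  c=4→T=2,p=0
L=0*4+2=2  i=1*2+0=2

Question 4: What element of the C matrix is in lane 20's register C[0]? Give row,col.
20: grp=5,tig=0
[0] (5+0,0*2+0) = (5,0)

5,0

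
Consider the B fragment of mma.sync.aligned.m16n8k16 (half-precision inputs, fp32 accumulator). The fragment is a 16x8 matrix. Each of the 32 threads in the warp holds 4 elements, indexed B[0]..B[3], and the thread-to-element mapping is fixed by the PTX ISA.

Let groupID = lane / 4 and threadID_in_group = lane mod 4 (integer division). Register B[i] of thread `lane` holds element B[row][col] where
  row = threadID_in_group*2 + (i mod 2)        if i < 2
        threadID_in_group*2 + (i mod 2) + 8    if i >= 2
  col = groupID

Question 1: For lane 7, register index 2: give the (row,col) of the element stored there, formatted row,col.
14,1

lane 7: gr=1 (7/4), th=3 (7%4)
i=2: r=3*2+0+8=14, c=gr=1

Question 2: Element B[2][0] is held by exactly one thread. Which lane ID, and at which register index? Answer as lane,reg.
1,0

c=0->g=0  r=2->rb=0,t=1,b0=0
L=0*4+1=1  i=0*2+0=0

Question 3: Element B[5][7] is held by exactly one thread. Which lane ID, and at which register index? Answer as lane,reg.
30,1

c=7⇒gr=7  r=5⇒Rb=0,th=2,odd=1
L=7*4+2=30  i=0*2+1=1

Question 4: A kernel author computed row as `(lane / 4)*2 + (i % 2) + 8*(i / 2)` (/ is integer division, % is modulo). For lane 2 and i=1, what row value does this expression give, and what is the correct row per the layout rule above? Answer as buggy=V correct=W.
buggy=1 correct=5

`(lane / 4)*2 + (i % 2) + 8*(i / 2)`[2,1]⇒1
2: gr=0,th=2
[1] (2*2+1+0,0) = (5,0)
row: 1 vs 5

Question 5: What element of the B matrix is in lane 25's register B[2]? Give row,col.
10,6

lane 25->25/4=6, 25 mod 4=1
i=2  r:2·1+0+8->10  c:6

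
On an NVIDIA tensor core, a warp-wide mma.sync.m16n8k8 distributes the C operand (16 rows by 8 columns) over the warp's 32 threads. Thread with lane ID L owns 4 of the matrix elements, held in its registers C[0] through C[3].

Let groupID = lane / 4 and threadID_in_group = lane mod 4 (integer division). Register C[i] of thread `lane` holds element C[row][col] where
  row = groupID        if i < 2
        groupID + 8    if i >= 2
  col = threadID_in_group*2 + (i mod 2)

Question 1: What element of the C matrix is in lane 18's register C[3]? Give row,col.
18: G=4,T=2
[3] (4+8,2*2+1) = (12,5)

12,5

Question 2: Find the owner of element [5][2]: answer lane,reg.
21,0

r:5=>grp=5,rB=0  c:2=>tig=1,lo=0
L=5*4+1=21  i=0*2+0=0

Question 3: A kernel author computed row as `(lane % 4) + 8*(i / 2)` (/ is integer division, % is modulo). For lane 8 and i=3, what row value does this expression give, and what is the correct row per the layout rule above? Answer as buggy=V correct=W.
buggy=8 correct=10

`(lane % 4) + 8*(i / 2)`[8,3]->8
8: g=2,t=0
[3] (2+8,0*2+1) = (10,1)
row: 8 vs 10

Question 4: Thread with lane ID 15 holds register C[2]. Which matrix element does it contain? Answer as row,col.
lane 15: grp=3 (15/4), tig=3 (15%4)
i=2: r=3+8=11, c=3*2+0=6

11,6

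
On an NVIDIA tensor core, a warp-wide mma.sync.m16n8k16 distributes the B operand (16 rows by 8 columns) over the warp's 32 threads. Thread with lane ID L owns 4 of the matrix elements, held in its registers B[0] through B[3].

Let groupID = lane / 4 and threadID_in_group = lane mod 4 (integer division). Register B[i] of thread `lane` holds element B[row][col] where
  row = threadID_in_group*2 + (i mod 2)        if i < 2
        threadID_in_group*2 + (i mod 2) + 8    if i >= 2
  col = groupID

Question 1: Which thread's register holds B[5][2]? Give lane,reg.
10,1

c=2⇒gr=2  r=5⇒Rb=0,th=2,odd=1
L=2*4+2=10  i=0*2+1=1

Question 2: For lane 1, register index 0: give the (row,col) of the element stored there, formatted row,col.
2,0

lane 1: G=0 (1/4), T=1 (1%4)
i=0: r=1*2+0+0=2, c=G=0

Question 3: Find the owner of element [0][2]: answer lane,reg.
8,0

c: 2->gid=2  r: 0->r8=0,tid=0,i&1=0
L=2*4+0=8  i=0*2+0=0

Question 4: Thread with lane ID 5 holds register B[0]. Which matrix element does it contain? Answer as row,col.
2,1

lane 5: grp=1 (5/4), tig=1 (5%4)
i=0: r=1*2+0+0=2, c=grp=1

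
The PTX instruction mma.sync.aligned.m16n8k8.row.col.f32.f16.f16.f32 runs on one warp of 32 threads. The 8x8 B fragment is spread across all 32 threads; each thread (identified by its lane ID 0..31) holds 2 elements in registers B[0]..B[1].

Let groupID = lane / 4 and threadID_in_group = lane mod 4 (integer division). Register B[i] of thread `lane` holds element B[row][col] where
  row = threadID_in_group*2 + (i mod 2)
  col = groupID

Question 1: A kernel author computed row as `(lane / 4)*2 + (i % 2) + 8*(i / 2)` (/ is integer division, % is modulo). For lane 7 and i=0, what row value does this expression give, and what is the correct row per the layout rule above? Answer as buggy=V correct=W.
buggy=2 correct=6

`(lane / 4)*2 + (i % 2) + 8*(i / 2)`[7,0]->2
lane 7->7/4=1, 7 mod 4=3
i=0  r:2·3+0->6  c:1
row: 2 vs 6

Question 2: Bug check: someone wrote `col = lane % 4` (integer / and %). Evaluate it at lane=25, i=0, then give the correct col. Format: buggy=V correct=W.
buggy=1 correct=6

`lane % 4`[25,0]=>1
lane 25: grp=6 (25/4), tig=1 (25%4)
i=0: r=1*2+0=2, c=grp=6
col: 1 vs 6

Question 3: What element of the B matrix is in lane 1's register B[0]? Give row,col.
2,0

L=1->g=1>>2=0, t=1&3=1
[0]->row 1·2+0=2  col g=0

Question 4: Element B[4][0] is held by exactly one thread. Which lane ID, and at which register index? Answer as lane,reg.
2,0

c:0=>grp=0  r:4=>tig=2,lo=0
L=0*4+2=2  i=0=0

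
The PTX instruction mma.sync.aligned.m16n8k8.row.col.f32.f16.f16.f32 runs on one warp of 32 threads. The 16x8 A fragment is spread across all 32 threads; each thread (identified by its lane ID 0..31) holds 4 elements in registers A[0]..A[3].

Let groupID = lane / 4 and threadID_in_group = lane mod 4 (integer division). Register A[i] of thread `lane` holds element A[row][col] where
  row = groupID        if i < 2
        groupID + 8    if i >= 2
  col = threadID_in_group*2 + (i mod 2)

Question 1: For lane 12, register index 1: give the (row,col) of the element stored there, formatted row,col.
L=12→G=12>>2=3, T=12&3=0
[1]→row 3+0=3  col 0·2+1=1

3,1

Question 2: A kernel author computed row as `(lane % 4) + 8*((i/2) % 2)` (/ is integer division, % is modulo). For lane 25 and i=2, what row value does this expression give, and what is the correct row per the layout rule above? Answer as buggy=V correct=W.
buggy=9 correct=14

`(lane % 4) + 8*((i/2) % 2)`[25,2]⇒9
25: gr=6,th=1
[2] (6+8,1*2+0) = (14,2)
row: 9 vs 14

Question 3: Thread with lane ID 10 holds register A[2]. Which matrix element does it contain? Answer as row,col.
10: grp=2,tig=2
[2] (2+8,2*2+0) = (10,4)

10,4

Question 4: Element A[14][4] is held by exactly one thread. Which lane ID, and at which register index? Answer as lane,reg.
r=14→G=6,rhi=1  c=4→T=2,p=0
L=6*4+2=26  i=1*2+0=2

26,2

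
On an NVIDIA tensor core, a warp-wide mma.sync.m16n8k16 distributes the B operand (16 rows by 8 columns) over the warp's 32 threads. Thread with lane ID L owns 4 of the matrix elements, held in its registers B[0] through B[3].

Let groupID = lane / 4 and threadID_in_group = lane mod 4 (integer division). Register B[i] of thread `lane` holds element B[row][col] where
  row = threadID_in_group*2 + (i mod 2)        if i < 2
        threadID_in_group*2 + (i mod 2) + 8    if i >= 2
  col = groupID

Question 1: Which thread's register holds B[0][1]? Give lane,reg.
c: 1->gid=1  r: 0->r8=0,tid=0,i&1=0
L=1*4+0=4  i=0*2+0=0

4,0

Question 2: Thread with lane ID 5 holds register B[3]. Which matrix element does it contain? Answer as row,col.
L=5->gid=5>>2=1, tid=5&3=1
[3]->row 1·2+1+8=11  col gid=1

11,1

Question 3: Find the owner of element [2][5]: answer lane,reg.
c=5⇒gr=5  r=2⇒Rb=0,th=1,odd=0
L=5*4+1=21  i=0*2+0=0

21,0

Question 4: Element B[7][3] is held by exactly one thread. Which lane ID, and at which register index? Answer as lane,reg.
c=3->g=3  r=7->rb=0,t=3,b0=1
L=3*4+3=15  i=0*2+1=1

15,1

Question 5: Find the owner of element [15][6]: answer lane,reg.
27,3

c=6→G=6  r=15→rhi=1,T=3,p=1
L=6*4+3=27  i=1*2+1=3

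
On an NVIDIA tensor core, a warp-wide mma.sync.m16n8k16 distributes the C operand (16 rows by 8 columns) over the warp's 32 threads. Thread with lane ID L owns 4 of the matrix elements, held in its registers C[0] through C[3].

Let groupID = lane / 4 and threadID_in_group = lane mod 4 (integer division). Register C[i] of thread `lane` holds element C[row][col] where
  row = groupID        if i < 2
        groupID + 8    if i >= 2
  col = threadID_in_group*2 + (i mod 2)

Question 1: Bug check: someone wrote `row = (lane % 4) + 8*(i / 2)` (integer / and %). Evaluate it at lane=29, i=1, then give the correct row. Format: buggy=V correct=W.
buggy=1 correct=7

`(lane % 4) + 8*(i / 2)`[29,1]->1
lane 29->29/4=7, 29 mod 4=1
i=1  r:7+0->7  c:2·1+1->3
row: 1 vs 7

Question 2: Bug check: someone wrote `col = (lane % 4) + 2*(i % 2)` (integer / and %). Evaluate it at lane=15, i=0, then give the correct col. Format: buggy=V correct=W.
`(lane % 4) + 2*(i % 2)`[15,0]->3
15: g=3,t=3
[0] (3+0,3*2+0) = (3,6)
col: 3 vs 6

buggy=3 correct=6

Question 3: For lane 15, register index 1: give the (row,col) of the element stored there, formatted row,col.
3,7

15: G=3,T=3
[1] (3+0,3*2+1) = (3,7)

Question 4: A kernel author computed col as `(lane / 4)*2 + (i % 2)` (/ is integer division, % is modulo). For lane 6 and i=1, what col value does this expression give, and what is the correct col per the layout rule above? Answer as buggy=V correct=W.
buggy=3 correct=5

`(lane / 4)*2 + (i % 2)`[6,1]=>3
L=6=>grp=6>>2=1, tig=6&3=2
[1]=>row 1+0=1  col 2·2+1=5
col: 3 vs 5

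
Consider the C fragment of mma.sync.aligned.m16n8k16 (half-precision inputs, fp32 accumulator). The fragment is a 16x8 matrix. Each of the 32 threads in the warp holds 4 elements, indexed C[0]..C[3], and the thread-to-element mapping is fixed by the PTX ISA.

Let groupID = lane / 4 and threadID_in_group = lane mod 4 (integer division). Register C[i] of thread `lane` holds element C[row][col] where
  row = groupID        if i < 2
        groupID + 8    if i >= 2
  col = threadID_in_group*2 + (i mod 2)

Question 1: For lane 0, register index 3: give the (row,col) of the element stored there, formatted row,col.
lane 0: g=0 (0/4), t=0 (0%4)
i=3: r=0+8=8, c=0*2+1=1

8,1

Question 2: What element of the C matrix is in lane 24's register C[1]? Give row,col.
lane 24→24/4=6, 24 mod 4=0
i=1  r:6+0→6  c:2·0+1→1

6,1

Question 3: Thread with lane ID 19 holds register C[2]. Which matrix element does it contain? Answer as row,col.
19: gid=4,tid=3
[2] (4+8,3*2+0) = (12,6)

12,6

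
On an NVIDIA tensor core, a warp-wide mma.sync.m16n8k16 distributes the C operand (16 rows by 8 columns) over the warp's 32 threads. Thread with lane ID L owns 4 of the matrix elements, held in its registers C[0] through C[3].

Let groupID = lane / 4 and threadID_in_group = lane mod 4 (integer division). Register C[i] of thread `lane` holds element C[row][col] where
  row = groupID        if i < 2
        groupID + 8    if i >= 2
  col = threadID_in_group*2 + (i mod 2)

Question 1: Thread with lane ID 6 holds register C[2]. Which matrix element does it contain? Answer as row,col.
lane 6⇒6/4=1, 6 mod 4=2
i=2  r:1+8⇒9  c:2·2+0⇒4

9,4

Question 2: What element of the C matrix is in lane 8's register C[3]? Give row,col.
10,1

lane 8: G=2 (8/4), T=0 (8%4)
i=3: r=2+8=10, c=0*2+1=1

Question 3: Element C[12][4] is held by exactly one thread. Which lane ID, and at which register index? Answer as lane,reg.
r=12→G=4,rhi=1  c=4→T=2,p=0
L=4*4+2=18  i=1*2+0=2

18,2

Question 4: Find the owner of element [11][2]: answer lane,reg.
r:11=>grp=3,rB=1  c:2=>tig=1,lo=0
L=3*4+1=13  i=1*2+0=2

13,2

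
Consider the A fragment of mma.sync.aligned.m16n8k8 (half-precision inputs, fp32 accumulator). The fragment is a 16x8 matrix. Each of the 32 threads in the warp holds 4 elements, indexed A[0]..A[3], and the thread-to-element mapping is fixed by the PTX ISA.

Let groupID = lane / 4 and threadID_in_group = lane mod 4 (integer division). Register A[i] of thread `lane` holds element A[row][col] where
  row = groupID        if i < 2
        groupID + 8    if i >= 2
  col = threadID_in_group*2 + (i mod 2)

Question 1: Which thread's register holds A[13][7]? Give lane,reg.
r:13=>grp=5,rB=1  c:7=>tig=3,lo=1
L=5*4+3=23  i=1*2+1=3

23,3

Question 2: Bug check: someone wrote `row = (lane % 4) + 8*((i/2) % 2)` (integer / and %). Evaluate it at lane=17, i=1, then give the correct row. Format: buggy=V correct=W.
`(lane % 4) + 8*((i/2) % 2)`[17,1]->1
lane 17->17/4=4, 17 mod 4=1
i=1  r:4+0->4  c:2·1+1->3
row: 1 vs 4

buggy=1 correct=4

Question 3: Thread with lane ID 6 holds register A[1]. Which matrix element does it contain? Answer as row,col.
lane 6->6/4=1, 6 mod 4=2
i=1  r:1+0->1  c:2·2+1->5

1,5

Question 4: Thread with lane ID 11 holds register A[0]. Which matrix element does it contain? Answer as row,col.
L=11→G=11>>2=2, T=11&3=3
[0]→row 2+0=2  col 3·2+0=6

2,6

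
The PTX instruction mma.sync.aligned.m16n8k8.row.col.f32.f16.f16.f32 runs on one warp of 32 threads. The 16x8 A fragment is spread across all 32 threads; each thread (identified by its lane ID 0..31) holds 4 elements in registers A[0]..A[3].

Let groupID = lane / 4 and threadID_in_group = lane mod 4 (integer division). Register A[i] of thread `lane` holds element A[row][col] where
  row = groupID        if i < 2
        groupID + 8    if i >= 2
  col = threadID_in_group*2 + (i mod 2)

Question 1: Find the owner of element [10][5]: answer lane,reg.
r:10=>grp=2,rB=1  c:5=>tig=2,lo=1
L=2*4+2=10  i=1*2+1=3

10,3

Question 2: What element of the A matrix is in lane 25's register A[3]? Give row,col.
25: grp=6,tig=1
[3] (6+8,1*2+1) = (14,3)

14,3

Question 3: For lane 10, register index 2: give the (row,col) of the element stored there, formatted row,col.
lane 10: grp=2 (10/4), tig=2 (10%4)
i=2: r=2+8=10, c=2*2+0=4

10,4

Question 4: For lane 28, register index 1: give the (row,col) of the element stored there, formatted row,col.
lane 28: grp=7 (28/4), tig=0 (28%4)
i=1: r=7+0=7, c=0*2+1=1

7,1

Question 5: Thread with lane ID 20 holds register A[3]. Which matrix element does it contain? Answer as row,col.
lane 20⇒20/4=5, 20 mod 4=0
i=3  r:5+8⇒13  c:2·0+1⇒1

13,1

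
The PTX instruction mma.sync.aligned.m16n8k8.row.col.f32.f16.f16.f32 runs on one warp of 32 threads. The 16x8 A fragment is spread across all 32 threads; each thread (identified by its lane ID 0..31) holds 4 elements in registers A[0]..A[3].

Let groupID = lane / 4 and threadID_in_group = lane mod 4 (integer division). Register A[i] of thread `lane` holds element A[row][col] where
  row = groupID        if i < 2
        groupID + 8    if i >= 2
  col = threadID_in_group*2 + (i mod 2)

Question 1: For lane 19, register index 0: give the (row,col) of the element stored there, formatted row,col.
lane 19: G=4 (19/4), T=3 (19%4)
i=0: r=4+0=4, c=3*2+0=6

4,6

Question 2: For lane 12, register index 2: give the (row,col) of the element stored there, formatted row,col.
L=12⇒gr=12>>2=3, th=12&3=0
[2]⇒row 3+8=11  col 0·2+0=0

11,0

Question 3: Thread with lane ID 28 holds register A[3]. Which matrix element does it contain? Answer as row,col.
15,1

28: gid=7,tid=0
[3] (7+8,0*2+1) = (15,1)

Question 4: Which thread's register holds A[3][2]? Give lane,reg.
r=3→G=3,rhi=0  c=2→T=1,p=0
L=3*4+1=13  i=0*2+0=0

13,0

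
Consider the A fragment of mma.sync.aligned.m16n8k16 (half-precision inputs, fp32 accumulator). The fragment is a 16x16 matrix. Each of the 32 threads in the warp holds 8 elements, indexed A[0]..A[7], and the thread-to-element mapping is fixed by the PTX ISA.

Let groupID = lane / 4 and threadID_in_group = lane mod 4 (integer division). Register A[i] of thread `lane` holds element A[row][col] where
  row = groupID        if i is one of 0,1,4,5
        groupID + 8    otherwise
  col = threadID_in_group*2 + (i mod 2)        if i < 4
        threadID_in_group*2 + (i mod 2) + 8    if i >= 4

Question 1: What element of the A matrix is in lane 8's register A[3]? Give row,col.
10,1

lane 8: g=2 (8/4), t=0 (8%4)
i=3: r=2+8=10, c=0*2+1+0=1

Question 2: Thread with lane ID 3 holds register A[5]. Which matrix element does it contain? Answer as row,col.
lane 3⇒3/4=0, 3 mod 4=3
i=5  r:0+0⇒0  c:2·3+1+8⇒15

0,15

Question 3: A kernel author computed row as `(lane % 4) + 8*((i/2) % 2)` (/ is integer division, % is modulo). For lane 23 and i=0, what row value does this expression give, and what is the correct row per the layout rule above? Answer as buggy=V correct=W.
buggy=3 correct=5

`(lane % 4) + 8*((i/2) % 2)`[23,0]=>3
lane 23=>23/4=5, 23 mod 4=3
i=0  r:5+0=>5  c:2·3+0+0=>6
row: 3 vs 5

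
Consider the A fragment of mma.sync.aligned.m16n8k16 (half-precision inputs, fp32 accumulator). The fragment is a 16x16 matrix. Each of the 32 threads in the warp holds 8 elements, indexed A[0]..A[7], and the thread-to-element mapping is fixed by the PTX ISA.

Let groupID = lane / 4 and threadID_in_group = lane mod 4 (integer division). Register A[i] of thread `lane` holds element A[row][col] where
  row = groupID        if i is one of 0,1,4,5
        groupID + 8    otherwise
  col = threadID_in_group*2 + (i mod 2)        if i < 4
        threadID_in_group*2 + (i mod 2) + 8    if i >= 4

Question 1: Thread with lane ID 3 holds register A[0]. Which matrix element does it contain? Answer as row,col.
0,6

lane 3⇒3/4=0, 3 mod 4=3
i=0  r:0+0⇒0  c:2·3+0+0⇒6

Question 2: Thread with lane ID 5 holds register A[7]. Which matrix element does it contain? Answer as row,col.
lane 5: G=1 (5/4), T=1 (5%4)
i=7: r=1+8=9, c=1*2+1+8=11

9,11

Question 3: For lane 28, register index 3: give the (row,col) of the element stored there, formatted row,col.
lane 28=>28/4=7, 28 mod 4=0
i=3  r:7+8=>15  c:2·0+1+0=>1

15,1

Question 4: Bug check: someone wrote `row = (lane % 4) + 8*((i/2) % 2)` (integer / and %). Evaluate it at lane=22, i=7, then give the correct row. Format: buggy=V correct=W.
buggy=10 correct=13

`(lane % 4) + 8*((i/2) % 2)`[22,7]=>10
lane 22=>22/4=5, 22 mod 4=2
i=7  r:5+8=>13  c:2·2+1+8=>13
row: 10 vs 13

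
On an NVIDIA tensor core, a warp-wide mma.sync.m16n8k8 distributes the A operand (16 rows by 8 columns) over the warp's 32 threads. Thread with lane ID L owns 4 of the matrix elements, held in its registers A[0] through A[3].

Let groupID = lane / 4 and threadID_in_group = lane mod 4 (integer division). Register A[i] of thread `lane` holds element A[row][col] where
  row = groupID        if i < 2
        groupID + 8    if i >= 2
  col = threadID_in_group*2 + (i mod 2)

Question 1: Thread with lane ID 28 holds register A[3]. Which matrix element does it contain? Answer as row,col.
28: grp=7,tig=0
[3] (7+8,0*2+1) = (15,1)

15,1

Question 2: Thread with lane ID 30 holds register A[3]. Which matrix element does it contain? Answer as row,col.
30: gr=7,th=2
[3] (7+8,2*2+1) = (15,5)

15,5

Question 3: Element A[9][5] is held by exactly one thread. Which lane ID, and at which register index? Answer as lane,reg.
6,3

r=9->g=1,rb=1  c=5->t=2,b0=1
L=1*4+2=6  i=1*2+1=3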